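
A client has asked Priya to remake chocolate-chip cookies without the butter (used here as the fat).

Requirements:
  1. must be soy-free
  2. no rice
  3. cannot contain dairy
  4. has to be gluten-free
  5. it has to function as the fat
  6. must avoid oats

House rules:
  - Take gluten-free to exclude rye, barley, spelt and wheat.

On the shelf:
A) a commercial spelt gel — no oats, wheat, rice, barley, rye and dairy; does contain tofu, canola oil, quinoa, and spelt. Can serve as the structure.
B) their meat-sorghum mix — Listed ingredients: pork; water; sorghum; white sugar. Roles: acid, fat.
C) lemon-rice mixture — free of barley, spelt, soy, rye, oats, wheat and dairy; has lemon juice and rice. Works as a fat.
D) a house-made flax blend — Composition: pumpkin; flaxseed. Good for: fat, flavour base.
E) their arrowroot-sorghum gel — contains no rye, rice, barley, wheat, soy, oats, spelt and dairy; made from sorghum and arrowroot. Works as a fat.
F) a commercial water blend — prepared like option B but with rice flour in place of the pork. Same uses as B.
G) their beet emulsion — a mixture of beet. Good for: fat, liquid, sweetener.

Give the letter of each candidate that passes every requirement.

B, D, E, G

A: not usable as a fat; has spelt, so not gluten-free (and 1 more) — no
B: all constraints satisfied — keep
C: has rice, so not rice-free — out
D: only flaxseed and pumpkin; none excluded — OK
E: no dairy, no oats — OK
F: has rice flour, so not rice-free — out
G: every rule checks out — OK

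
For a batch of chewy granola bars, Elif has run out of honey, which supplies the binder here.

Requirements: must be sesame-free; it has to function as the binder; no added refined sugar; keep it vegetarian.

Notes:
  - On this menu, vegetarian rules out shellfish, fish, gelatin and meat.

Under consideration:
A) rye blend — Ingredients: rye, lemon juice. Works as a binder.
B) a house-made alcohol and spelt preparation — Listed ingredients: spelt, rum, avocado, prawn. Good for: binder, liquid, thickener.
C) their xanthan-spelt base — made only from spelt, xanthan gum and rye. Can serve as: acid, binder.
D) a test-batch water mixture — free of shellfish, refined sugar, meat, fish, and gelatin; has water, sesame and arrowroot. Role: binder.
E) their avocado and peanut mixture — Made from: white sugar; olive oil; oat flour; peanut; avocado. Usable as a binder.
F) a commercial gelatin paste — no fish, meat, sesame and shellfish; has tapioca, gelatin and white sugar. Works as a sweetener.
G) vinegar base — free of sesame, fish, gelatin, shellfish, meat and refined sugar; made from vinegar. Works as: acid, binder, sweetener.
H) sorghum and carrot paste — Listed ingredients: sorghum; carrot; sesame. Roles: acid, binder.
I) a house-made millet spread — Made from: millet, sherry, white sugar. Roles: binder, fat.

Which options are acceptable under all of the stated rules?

A, C, G

A: only rye and lemon juice; none excluded — OK
B: has prawn, so not vegetarian — out
C: works as a binder, no sesame, vegetarian — keep
D: has sesame, so not sesame-free — reject
E: has white sugar, so not no-added-sugar — no
F: not usable as a binder; has gelatin, so not vegetarian (and 1 more) — out
G: every rule checks out — OK
H: has sesame, so not sesame-free — reject
I: has white sugar, so not no-added-sugar — reject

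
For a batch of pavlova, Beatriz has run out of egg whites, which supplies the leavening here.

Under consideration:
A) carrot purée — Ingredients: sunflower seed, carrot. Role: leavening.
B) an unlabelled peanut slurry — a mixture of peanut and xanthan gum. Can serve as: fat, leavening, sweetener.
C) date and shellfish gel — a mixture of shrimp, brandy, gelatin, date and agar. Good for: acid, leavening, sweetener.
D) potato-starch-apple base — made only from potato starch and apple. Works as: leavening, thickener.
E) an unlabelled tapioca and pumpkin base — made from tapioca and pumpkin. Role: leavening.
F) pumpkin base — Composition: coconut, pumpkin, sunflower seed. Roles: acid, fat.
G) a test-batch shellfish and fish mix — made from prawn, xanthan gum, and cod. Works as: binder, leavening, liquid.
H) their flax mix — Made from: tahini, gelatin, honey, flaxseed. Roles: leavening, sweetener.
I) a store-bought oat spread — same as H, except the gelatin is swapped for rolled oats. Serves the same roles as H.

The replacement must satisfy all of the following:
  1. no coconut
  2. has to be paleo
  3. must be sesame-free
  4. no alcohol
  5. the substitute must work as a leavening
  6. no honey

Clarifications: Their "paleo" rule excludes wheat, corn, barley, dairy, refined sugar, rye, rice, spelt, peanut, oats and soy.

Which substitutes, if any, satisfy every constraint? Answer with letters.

A, D, E, G

A: every rule checks out — valid
B: has peanut, so not paleo — reject
C: has brandy, so not alcohol-free — reject
D: only potato starch and apple; none excluded — keep
E: only pumpkin and tapioca; none excluded — valid
F: not usable as a leavening; has coconut, so not coconut-free — no
G: every rule checks out — OK
H: has honey, so not honey-free; has tahini, so not sesame-free — out
I: has rolled oats, so not paleo; has honey, so not honey-free (and 1 more) — reject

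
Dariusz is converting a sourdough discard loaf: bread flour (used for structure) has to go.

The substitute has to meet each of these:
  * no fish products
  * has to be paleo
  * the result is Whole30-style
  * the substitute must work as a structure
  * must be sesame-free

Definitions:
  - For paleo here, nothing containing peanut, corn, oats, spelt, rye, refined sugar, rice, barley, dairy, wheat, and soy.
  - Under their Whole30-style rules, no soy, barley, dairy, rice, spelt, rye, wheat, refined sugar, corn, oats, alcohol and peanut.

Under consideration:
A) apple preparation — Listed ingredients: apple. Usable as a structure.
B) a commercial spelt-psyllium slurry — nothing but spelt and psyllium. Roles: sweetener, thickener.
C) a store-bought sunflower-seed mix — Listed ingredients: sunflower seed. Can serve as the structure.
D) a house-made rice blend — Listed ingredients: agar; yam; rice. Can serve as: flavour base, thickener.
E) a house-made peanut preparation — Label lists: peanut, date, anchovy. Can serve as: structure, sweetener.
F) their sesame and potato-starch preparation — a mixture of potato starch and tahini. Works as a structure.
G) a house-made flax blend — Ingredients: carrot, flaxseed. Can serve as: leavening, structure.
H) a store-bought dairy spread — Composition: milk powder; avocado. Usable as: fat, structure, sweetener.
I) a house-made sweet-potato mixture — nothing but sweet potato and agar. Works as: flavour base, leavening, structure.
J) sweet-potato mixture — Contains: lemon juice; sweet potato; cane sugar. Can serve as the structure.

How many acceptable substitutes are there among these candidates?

4

A: only apple; none excluded — OK
B: not usable as a structure; has spelt, so not paleo (and 1 more) — out
C: works as a structure, Whole30-style, no sesame — OK
D: not usable as a structure; has rice, so not paleo (and 1 more) — out
E: has peanut, so not paleo; has peanut, so not Whole30-style (and 1 more) — out
F: has tahini, so not sesame-free — out
G: only flaxseed and carrot; none excluded — valid
H: has milk powder, so not paleo; has milk powder, so not Whole30-style — reject
I: works as a structure, no fish, Whole30-style — keep
J: has cane sugar, so not paleo; has cane sugar, so not Whole30-style — reject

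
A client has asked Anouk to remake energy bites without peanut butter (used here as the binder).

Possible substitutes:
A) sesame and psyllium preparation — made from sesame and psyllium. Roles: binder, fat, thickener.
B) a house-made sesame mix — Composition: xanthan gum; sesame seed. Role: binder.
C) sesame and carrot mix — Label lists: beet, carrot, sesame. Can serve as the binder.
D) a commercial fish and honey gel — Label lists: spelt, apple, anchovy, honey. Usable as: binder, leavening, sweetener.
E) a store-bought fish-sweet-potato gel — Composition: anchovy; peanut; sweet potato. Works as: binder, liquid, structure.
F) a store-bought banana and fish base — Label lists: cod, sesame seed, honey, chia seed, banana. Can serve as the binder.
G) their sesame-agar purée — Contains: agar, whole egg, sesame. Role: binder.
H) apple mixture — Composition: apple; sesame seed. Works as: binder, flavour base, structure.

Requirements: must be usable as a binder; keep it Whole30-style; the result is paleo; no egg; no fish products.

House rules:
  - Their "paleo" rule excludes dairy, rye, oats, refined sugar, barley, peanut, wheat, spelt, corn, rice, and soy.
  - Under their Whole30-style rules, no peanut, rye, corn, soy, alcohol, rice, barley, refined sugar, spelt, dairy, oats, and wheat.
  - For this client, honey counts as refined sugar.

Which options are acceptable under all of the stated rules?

A: only sesame and psyllium; none excluded — OK
B: all constraints satisfied — OK
C: only sesame, beet and carrot; none excluded — keep
D: has honey, so not paleo; has honey, so not Whole30-style (and 1 more) — no
E: has peanut, so not paleo; has peanut, so not Whole30-style (and 1 more) — out
F: has honey, so not paleo; has honey, so not Whole30-style (and 1 more) — no
G: has whole egg, so not egg-free — reject
H: every rule checks out — OK

A, B, C, H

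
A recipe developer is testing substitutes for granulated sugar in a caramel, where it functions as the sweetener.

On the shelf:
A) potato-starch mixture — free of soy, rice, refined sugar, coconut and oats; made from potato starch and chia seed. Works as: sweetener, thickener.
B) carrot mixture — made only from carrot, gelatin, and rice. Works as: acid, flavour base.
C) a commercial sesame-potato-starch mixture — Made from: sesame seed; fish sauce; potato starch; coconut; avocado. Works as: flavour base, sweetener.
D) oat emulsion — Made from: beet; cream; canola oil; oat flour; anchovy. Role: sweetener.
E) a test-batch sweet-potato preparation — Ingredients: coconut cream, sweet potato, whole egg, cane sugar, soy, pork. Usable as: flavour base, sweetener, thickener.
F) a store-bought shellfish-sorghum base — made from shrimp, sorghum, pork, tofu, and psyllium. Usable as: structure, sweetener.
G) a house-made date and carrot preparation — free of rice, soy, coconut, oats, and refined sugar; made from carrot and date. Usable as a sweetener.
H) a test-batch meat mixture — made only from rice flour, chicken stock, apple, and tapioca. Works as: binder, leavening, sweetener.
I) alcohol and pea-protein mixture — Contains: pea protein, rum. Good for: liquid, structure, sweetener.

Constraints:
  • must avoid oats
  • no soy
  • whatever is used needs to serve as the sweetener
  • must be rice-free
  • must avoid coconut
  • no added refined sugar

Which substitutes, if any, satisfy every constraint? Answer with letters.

A: no soy, no rice — keep
B: not usable as a sweetener; has rice, so not rice-free — out
C: has coconut, so not coconut-free — reject
D: has oat flour, so not oat-free — reject
E: has coconut cream, so not coconut-free; has cane sugar, so not no-added-sugar (and 1 more) — no
F: has tofu, so not soy-free — out
G: no refined sugar, no coconut — OK
H: has rice flour, so not rice-free — out
I: no refined sugar, no oats — keep

A, G, I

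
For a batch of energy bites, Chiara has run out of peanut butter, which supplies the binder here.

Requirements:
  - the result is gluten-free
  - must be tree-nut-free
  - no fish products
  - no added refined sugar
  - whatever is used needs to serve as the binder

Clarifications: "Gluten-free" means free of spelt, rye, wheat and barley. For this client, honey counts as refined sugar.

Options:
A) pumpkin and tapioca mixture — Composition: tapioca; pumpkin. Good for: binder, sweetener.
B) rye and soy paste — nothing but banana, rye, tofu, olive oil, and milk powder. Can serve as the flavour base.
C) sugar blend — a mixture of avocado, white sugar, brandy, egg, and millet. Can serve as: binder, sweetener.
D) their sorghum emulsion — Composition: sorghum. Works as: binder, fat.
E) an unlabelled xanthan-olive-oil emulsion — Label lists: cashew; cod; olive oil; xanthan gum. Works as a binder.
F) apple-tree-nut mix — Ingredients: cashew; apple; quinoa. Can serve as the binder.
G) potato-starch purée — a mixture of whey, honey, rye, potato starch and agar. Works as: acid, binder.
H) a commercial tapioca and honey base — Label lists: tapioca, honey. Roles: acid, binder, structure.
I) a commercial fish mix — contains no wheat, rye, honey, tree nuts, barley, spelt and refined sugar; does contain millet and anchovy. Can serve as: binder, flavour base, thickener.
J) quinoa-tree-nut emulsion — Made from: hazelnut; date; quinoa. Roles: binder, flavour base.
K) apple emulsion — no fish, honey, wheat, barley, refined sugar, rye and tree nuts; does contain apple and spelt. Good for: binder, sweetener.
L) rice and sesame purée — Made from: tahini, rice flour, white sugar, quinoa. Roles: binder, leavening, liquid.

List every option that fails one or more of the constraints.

A: only pumpkin and tapioca; none excluded — keep
B: not usable as a binder; has rye, so not gluten-free — no
C: has white sugar, so not no-added-sugar — no
D: only sorghum; none excluded — valid
E: has cod, so not fish-free; has cashew, so not tree-nut-free — out
F: has cashew, so not tree-nut-free — reject
G: has rye, so not gluten-free; has honey, so not no-added-sugar — no
H: has honey, so not no-added-sugar — out
I: has anchovy, so not fish-free — no
J: has hazelnut, so not tree-nut-free — no
K: has spelt, so not gluten-free — reject
L: has white sugar, so not no-added-sugar — reject

B, C, E, F, G, H, I, J, K, L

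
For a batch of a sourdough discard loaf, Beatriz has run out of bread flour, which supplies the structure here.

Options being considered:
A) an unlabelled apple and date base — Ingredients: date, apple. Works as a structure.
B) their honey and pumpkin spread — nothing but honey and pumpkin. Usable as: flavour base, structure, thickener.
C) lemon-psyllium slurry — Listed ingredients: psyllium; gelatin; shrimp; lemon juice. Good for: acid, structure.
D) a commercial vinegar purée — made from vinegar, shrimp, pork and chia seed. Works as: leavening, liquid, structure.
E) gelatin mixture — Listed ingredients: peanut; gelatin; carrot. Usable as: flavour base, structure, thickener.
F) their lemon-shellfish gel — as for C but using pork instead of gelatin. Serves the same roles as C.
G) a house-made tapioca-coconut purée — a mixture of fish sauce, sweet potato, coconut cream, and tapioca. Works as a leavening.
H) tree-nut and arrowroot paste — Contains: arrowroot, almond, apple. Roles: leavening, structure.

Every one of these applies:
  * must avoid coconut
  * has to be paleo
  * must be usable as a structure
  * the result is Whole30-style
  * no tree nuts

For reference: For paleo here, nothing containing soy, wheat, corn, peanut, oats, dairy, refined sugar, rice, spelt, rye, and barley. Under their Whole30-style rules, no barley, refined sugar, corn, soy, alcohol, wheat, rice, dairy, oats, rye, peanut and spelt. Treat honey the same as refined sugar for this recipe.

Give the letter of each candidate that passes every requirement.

A, C, D, F

A: Whole30-style, no tree nuts — keep
B: has honey, so not paleo; has honey, so not Whole30-style — no
C: works as a structure, paleo, Whole30-style — keep
D: pork and shrimp etc. — none of it excluded — keep
E: has peanut, so not paleo; has peanut, so not Whole30-style — reject
F: works as a structure, Whole30-style, paleo — keep
G: not usable as a structure; has coconut cream, so not coconut-free — reject
H: has almond, so not tree-nut-free — out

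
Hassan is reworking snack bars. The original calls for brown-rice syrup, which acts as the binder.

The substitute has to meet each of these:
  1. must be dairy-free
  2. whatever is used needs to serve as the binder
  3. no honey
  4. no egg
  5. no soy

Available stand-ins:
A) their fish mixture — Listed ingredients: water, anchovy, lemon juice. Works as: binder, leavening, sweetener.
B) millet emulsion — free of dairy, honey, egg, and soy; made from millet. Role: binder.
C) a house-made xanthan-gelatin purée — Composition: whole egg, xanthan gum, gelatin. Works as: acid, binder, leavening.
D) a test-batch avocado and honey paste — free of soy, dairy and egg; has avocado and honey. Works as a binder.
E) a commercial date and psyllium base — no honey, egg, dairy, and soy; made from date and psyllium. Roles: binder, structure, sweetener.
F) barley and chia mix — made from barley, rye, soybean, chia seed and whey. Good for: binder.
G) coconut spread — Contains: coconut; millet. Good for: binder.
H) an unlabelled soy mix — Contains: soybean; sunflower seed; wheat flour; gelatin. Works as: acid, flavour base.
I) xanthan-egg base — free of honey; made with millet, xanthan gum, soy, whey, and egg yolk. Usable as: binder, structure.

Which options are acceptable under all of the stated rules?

A, B, E, G

A: nothing on the exclusion list — keep
B: nothing on the exclusion list — keep
C: has whole egg, so not egg-free — no
D: has honey, so not honey-free — no
E: no honey, no egg — OK
F: has whey, so not dairy-free; has soybean, so not soy-free — reject
G: nothing on the exclusion list — OK
H: not usable as a binder; has soybean, so not soy-free — reject
I: has egg yolk, so not egg-free; has whey, so not dairy-free (and 1 more) — reject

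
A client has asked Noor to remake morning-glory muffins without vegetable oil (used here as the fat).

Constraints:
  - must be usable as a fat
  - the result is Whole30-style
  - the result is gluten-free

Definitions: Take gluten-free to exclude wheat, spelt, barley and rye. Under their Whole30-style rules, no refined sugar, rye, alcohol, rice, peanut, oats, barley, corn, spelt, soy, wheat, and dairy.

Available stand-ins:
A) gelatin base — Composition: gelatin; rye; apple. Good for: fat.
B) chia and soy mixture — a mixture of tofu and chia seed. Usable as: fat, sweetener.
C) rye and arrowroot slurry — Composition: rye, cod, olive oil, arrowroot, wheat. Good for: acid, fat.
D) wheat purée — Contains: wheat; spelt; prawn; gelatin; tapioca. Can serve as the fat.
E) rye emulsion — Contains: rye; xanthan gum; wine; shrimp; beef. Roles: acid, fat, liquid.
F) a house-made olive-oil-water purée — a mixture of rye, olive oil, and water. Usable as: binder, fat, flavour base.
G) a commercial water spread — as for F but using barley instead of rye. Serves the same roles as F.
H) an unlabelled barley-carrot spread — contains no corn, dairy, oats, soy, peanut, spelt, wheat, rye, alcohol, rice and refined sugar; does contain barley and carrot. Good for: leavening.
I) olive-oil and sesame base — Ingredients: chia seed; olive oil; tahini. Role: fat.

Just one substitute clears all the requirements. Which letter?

I

A: has rye, so not gluten-free; has rye, so not Whole30-style — out
B: has tofu, so not Whole30-style — reject
C: has rye, so not gluten-free; has rye, so not Whole30-style — reject
D: has spelt, so not gluten-free; has spelt, so not Whole30-style — out
E: has rye, so not gluten-free; has wine, so not Whole30-style — reject
F: has rye, so not gluten-free; has rye, so not Whole30-style — reject
G: has barley, so not gluten-free; has barley, so not Whole30-style — out
H: not usable as a fat; has barley, so not gluten-free (and 1 more) — out
I: only tahini, olive oil, and chia seed; none excluded — OK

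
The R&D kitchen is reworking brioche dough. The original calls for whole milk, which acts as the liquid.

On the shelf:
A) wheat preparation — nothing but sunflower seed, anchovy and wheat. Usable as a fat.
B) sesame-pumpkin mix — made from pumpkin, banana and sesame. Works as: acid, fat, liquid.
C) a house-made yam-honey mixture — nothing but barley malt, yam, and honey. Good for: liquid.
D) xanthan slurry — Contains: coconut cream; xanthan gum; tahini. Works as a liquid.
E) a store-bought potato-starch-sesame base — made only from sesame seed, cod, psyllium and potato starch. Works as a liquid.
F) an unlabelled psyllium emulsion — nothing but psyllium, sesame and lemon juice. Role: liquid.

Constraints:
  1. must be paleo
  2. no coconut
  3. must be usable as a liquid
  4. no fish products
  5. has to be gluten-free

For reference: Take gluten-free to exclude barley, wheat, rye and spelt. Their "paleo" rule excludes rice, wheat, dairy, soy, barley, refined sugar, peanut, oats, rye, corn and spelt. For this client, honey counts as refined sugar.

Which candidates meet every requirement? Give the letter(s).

B, F

A: not usable as a liquid; has wheat, so not gluten-free (and 2 more) — reject
B: every rule checks out — OK
C: has barley malt, so not gluten-free; has barley malt, so not paleo — no
D: has coconut cream, so not coconut-free — out
E: has cod, so not fish-free — reject
F: nothing on the exclusion list — valid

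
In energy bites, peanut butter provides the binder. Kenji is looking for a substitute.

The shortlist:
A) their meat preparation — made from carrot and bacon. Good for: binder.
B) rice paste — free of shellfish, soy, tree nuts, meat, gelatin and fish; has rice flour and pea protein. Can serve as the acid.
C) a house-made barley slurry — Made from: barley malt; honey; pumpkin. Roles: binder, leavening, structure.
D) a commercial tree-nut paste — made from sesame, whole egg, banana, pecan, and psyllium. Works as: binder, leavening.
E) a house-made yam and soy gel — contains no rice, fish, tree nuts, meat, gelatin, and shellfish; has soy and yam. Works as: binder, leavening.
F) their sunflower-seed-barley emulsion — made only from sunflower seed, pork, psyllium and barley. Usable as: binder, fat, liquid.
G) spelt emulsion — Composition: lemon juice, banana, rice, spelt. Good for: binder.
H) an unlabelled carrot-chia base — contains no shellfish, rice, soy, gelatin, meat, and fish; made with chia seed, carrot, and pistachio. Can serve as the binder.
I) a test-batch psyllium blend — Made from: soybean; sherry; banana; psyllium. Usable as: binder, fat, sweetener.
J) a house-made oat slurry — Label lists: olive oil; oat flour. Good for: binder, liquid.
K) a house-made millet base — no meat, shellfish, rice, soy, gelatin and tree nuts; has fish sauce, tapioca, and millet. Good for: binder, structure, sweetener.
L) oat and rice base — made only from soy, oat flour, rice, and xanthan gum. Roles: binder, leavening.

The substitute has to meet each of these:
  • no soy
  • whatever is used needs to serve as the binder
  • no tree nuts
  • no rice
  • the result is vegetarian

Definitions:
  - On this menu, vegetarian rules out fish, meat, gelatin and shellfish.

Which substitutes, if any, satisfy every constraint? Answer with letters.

A: has bacon, so not vegetarian — out
B: not usable as a binder; has rice flour, so not rice-free — out
C: nothing on the exclusion list — OK
D: has pecan, so not tree-nut-free — no
E: has soy, so not soy-free — reject
F: has pork, so not vegetarian — no
G: has rice, so not rice-free — reject
H: has pistachio, so not tree-nut-free — no
I: has soybean, so not soy-free — no
J: works as a binder, no rice, no soy — keep
K: has fish sauce, so not vegetarian — out
L: has rice, so not rice-free; has soy, so not soy-free — no

C, J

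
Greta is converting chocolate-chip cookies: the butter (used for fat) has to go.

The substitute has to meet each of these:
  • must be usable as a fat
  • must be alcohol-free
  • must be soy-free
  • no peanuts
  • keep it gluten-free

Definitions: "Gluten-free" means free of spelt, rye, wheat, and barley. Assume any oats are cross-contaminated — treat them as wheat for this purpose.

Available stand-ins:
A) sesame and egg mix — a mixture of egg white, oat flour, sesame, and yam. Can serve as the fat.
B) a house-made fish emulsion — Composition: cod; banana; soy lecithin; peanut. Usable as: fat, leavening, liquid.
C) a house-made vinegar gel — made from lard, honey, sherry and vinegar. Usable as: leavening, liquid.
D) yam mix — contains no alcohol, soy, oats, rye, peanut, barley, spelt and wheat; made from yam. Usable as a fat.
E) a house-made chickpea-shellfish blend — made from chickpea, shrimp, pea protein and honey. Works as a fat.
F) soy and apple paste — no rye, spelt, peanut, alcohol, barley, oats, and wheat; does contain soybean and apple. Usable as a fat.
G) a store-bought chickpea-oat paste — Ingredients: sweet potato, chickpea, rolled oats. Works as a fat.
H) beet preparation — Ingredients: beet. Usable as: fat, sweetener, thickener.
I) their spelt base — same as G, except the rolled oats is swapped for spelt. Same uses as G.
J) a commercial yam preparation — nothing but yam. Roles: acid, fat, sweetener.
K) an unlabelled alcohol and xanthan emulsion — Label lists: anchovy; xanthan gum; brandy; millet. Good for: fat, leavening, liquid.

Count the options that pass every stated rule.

A: has oat flour, so not gluten-free — out
B: has peanut, so not peanut-free; has soy lecithin, so not soy-free — reject
C: not usable as a fat; has sherry, so not alcohol-free — reject
D: works as a fat, no peanut, gluten-free — valid
E: honey and shrimp etc. — none of it excluded — valid
F: has soybean, so not soy-free — reject
G: has rolled oats, so not gluten-free — no
H: every rule checks out — OK
I: has spelt, so not gluten-free — reject
J: only yam; none excluded — keep
K: has brandy, so not alcohol-free — no

4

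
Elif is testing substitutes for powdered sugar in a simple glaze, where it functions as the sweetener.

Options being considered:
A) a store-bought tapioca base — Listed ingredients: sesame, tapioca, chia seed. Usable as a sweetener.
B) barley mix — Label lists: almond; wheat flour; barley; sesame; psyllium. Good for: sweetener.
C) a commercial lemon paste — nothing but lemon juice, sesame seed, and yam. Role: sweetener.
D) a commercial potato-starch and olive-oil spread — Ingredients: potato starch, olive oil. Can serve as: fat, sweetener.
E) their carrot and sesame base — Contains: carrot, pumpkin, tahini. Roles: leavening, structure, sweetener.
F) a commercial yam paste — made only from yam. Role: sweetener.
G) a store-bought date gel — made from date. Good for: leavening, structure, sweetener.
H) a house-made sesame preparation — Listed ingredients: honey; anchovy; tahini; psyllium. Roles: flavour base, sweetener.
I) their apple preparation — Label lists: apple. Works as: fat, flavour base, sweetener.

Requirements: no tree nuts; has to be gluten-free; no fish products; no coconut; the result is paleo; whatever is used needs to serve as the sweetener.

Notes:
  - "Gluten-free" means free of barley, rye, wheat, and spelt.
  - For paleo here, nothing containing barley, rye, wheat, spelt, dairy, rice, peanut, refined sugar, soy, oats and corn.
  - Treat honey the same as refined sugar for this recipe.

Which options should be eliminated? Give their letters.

B, H

A: only sesame, tapioca, and chia seed; none excluded — keep
B: has barley, so not gluten-free; has barley, so not paleo (and 1 more) — no
C: nothing on the exclusion list — valid
D: only potato starch and olive oil; none excluded — OK
E: all constraints satisfied — keep
F: every rule checks out — OK
G: all constraints satisfied — valid
H: has honey, so not paleo; has anchovy, so not fish-free — reject
I: all constraints satisfied — keep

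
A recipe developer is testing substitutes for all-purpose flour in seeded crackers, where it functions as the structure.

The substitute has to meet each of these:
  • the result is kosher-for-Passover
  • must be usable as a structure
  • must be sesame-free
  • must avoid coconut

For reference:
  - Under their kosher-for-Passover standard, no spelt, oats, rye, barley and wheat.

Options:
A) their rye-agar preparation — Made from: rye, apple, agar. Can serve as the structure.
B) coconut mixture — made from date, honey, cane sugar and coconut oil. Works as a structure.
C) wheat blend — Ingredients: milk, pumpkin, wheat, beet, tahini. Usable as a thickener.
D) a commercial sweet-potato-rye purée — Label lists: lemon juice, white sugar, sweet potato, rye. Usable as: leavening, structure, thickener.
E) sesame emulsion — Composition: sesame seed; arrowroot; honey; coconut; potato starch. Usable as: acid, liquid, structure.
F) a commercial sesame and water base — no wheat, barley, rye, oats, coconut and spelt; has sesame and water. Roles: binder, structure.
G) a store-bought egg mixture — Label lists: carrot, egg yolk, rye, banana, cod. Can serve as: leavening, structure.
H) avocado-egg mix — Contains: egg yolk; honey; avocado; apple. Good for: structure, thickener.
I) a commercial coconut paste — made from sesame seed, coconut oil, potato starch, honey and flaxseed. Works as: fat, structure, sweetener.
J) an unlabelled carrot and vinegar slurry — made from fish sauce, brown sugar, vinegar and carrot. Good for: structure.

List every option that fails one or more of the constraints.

A: has rye, so not kosher-for-Passover — out
B: has coconut oil, so not coconut-free — no
C: not usable as a structure; has wheat, so not kosher-for-Passover (and 1 more) — out
D: has rye, so not kosher-for-Passover — out
E: has coconut, so not coconut-free; has sesame seed, so not sesame-free — out
F: has sesame, so not sesame-free — reject
G: has rye, so not kosher-for-Passover — no
H: egg yolk and honey etc. — none of it excluded — OK
I: has coconut oil, so not coconut-free; has sesame seed, so not sesame-free — no
J: every rule checks out — keep

A, B, C, D, E, F, G, I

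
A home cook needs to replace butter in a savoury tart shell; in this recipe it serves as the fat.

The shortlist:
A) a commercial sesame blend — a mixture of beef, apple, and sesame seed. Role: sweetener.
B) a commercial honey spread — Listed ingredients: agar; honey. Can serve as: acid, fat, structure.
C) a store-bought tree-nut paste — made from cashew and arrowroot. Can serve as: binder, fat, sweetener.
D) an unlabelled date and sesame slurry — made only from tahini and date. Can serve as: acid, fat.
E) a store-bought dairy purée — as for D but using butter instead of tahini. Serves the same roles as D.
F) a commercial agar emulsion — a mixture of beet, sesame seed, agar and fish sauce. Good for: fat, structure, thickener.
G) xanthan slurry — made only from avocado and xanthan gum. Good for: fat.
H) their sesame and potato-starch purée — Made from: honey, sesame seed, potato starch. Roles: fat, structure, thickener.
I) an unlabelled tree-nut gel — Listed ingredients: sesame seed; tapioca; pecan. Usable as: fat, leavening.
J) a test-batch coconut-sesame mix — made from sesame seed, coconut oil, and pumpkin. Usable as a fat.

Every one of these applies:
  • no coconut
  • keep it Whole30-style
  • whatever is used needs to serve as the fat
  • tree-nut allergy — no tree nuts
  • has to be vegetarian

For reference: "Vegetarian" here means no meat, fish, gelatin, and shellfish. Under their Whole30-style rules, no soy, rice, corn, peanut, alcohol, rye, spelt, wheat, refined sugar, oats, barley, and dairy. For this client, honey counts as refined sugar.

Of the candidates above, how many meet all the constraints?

A: not usable as a fat; has beef, so not vegetarian — out
B: has honey, so not Whole30-style — no
C: has cashew, so not tree-nut-free — no
D: only tahini and date; none excluded — keep
E: has butter, so not Whole30-style — no
F: has fish sauce, so not vegetarian — out
G: nothing on the exclusion list — OK
H: has honey, so not Whole30-style — out
I: has pecan, so not tree-nut-free — reject
J: has coconut oil, so not coconut-free — reject

2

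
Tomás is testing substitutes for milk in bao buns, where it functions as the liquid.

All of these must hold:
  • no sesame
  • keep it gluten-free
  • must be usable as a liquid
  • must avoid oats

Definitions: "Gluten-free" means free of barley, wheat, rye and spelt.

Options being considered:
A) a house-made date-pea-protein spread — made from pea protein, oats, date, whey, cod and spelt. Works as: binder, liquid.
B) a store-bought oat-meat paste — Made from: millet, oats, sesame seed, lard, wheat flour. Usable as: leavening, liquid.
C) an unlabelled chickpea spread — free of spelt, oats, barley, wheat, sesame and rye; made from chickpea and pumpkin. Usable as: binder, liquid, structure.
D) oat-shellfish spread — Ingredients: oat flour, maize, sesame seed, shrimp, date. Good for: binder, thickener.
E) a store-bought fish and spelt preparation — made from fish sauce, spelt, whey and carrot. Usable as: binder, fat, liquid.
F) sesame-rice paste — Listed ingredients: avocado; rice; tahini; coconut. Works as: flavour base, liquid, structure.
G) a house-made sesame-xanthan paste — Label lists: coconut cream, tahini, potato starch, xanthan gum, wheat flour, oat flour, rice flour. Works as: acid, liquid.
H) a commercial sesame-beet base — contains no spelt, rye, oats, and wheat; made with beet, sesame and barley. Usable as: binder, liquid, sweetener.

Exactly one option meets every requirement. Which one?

A: has spelt, so not gluten-free; has oats, so not oat-free — out
B: has wheat flour, so not gluten-free; has sesame seed, so not sesame-free (and 1 more) — no
C: no sesame, gluten-free — valid
D: not usable as a liquid; has sesame seed, so not sesame-free (and 1 more) — out
E: has spelt, so not gluten-free — out
F: has tahini, so not sesame-free — out
G: has wheat flour, so not gluten-free; has tahini, so not sesame-free (and 1 more) — out
H: has barley, so not gluten-free; has sesame, so not sesame-free — reject

C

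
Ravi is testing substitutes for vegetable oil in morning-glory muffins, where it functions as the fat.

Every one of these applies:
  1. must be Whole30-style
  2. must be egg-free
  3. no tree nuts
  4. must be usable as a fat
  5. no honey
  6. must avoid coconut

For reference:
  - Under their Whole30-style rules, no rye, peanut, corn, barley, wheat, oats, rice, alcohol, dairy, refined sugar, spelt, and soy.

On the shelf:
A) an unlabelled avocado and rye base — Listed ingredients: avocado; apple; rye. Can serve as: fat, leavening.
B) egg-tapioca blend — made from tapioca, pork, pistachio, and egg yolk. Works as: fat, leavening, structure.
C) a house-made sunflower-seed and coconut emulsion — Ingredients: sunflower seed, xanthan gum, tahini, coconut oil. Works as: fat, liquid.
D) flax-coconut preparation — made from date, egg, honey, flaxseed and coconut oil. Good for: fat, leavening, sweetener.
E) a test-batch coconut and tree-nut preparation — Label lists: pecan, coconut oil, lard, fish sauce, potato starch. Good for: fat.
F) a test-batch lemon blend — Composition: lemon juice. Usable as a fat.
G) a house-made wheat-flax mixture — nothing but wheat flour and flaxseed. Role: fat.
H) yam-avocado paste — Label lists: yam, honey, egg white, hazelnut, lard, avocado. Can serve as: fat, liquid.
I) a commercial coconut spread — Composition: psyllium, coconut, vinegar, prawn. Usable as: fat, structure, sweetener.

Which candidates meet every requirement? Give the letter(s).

A: has rye, so not Whole30-style — reject
B: has egg yolk, so not egg-free; has pistachio, so not tree-nut-free — no
C: has coconut oil, so not coconut-free — out
D: has egg, so not egg-free; has coconut oil, so not coconut-free (and 1 more) — no
E: has coconut oil, so not coconut-free; has pecan, so not tree-nut-free — reject
F: every rule checks out — OK
G: has wheat flour, so not Whole30-style — out
H: has egg white, so not egg-free; has honey, so not honey-free (and 1 more) — no
I: has coconut, so not coconut-free — reject

F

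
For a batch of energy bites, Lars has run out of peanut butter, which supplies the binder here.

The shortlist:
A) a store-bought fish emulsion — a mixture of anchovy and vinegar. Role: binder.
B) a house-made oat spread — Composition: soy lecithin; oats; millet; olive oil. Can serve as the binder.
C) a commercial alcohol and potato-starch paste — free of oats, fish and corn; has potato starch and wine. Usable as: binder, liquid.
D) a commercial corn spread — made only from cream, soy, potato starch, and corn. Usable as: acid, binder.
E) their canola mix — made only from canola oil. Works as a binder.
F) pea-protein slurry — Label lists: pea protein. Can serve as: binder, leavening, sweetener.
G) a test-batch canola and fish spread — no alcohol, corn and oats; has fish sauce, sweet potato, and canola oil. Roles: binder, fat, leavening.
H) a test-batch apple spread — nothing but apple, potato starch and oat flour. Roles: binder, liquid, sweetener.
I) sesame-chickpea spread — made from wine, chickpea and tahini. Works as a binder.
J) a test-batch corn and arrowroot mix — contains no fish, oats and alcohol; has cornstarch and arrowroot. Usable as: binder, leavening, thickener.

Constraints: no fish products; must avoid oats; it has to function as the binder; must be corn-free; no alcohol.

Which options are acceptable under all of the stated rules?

A: has anchovy, so not fish-free — reject
B: has oats, so not oat-free — reject
C: has wine, so not alcohol-free — no
D: has corn, so not corn-free — no
E: only canola oil; none excluded — keep
F: works as a binder, no fish, no alcohol — valid
G: has fish sauce, so not fish-free — out
H: has oat flour, so not oat-free — reject
I: has wine, so not alcohol-free — out
J: has cornstarch, so not corn-free — no

E, F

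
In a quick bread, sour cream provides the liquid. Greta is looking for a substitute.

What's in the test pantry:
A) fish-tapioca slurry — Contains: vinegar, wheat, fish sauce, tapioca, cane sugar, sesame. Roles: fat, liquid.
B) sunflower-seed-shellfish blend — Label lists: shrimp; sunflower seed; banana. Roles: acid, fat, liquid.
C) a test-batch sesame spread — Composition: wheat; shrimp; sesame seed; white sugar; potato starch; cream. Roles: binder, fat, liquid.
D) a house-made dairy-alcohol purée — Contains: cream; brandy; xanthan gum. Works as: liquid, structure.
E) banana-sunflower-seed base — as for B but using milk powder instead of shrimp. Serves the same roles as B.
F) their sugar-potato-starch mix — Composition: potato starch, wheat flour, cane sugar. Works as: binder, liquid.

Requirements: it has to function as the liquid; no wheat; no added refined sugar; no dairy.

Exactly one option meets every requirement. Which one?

B

A: has wheat, so not wheat-free; has cane sugar, so not no-added-sugar — reject
B: only shrimp, sunflower seed and banana; none excluded — OK
C: has wheat, so not wheat-free; has white sugar, so not no-added-sugar (and 1 more) — out
D: has cream, so not dairy-free — reject
E: has milk powder, so not dairy-free — reject
F: has wheat flour, so not wheat-free; has cane sugar, so not no-added-sugar — reject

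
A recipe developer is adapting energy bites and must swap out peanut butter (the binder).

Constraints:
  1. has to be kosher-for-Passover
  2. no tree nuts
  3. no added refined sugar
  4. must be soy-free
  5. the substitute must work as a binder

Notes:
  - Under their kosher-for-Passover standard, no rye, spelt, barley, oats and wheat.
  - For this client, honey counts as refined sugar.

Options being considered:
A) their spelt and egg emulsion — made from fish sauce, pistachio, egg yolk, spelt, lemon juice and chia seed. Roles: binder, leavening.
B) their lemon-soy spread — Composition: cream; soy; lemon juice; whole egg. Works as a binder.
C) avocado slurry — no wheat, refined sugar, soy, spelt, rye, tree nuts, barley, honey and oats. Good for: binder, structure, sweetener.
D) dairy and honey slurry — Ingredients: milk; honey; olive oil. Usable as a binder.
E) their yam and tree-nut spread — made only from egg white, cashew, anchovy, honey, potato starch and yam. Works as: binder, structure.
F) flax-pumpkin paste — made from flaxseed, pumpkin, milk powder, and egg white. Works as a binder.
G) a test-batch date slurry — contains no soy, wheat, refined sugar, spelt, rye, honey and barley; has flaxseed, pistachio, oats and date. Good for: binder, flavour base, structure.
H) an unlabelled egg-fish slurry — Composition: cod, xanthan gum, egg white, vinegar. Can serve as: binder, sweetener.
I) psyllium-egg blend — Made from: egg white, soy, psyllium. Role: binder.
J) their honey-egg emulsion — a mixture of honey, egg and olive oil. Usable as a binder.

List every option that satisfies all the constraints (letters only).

A: has spelt, so not kosher-for-Passover; has pistachio, so not tree-nut-free — reject
B: has soy, so not soy-free — reject
C: works as a binder, kosher-for-Passover, no soy — valid
D: has honey, so not no-added-sugar — no
E: has honey, so not no-added-sugar; has cashew, so not tree-nut-free — reject
F: milk powder and egg white etc. — none of it excluded — OK
G: has oats, so not kosher-for-Passover; has pistachio, so not tree-nut-free — no
H: works as a binder, no-added-sugar, kosher-for-Passover — valid
I: has soy, so not soy-free — out
J: has honey, so not no-added-sugar — reject

C, F, H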